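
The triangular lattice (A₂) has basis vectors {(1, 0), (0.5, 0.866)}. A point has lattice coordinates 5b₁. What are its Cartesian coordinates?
(5, 0)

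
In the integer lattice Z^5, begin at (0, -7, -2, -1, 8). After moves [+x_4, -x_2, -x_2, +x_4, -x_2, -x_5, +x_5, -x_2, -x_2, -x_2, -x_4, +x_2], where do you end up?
(0, -12, -2, 0, 8)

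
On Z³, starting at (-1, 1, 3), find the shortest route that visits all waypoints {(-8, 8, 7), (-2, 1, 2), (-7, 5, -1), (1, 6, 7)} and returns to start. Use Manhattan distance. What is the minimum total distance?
48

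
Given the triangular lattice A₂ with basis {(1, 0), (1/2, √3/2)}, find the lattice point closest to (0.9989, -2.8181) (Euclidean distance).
(0.5, -2.598)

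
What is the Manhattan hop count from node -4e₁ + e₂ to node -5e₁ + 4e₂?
4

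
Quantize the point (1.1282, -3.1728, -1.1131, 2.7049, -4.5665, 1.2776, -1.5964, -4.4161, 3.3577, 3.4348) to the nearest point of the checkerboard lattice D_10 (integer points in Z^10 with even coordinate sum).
(1, -3, -1, 3, -5, 1, -2, -4, 3, 3)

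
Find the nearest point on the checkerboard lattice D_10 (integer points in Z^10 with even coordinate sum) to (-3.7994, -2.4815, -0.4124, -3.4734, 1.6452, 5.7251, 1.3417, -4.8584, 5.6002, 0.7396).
(-4, -2, 0, -3, 2, 6, 1, -5, 6, 1)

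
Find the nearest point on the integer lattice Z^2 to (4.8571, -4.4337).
(5, -4)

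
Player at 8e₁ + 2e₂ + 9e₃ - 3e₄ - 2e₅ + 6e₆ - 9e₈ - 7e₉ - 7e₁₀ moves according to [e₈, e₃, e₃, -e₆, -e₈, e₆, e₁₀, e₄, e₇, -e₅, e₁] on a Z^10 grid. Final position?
(9, 2, 11, -2, -3, 6, 1, -9, -7, -6)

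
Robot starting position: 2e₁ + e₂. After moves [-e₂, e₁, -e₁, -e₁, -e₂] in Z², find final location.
(1, -1)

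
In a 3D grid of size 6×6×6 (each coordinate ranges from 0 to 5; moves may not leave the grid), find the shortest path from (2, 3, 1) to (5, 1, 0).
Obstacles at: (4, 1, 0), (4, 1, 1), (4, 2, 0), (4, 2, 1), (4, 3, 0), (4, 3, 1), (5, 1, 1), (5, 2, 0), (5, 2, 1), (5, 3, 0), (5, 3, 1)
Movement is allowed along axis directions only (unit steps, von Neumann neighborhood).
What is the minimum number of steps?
8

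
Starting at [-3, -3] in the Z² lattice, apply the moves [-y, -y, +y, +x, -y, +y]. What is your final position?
(-2, -4)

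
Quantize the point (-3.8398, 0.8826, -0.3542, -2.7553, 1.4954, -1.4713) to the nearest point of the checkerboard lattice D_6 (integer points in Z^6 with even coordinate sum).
(-4, 1, 0, -3, 1, -1)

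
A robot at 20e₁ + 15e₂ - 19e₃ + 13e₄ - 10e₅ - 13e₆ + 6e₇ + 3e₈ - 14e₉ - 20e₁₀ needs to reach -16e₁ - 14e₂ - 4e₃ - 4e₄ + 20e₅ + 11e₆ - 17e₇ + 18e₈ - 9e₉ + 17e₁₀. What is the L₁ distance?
231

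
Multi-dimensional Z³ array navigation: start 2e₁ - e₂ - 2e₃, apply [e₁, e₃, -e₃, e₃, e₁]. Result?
(4, -1, -1)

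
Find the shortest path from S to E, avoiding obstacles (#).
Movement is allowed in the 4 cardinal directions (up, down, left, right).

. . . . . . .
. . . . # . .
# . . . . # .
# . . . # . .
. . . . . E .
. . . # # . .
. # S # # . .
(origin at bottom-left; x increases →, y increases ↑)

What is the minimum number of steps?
5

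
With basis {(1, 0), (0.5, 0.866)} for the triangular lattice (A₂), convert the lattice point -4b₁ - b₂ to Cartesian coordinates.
(-4.5, -0.866)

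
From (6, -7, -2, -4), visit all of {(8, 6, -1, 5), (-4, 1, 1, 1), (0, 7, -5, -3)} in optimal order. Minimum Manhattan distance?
66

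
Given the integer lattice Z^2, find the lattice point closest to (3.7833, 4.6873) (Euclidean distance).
(4, 5)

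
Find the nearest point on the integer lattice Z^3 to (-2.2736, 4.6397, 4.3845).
(-2, 5, 4)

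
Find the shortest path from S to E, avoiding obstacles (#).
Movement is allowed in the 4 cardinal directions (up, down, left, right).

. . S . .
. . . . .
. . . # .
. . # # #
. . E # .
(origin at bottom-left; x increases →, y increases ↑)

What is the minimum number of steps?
6
(one shortest path: (2, 4) → (1, 4) → (1, 3) → (1, 2) → (1, 1) → (1, 0) → (2, 0))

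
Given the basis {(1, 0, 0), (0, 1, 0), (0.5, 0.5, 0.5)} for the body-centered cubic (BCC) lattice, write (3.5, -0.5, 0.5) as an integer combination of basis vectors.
3b₁ - b₂ + b₃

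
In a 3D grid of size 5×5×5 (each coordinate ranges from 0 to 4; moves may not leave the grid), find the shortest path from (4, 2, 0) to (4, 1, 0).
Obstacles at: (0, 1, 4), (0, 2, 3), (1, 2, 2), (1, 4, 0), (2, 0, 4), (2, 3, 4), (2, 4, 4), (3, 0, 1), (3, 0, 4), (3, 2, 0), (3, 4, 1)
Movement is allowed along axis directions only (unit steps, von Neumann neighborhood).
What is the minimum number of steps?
1
(one shortest path: (4, 2, 0) → (4, 1, 0))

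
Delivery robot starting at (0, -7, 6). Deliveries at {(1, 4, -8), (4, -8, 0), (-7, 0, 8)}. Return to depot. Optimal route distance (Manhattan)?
78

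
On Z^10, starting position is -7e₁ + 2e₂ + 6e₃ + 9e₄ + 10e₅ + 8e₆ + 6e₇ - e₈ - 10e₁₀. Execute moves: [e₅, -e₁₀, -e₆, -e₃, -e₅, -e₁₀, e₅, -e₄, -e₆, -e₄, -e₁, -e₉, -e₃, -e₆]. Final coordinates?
(-8, 2, 4, 7, 11, 5, 6, -1, -1, -12)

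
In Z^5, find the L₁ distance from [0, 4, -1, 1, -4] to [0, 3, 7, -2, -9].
17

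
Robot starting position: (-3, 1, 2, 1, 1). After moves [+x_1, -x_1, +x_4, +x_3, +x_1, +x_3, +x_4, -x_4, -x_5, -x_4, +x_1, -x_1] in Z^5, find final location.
(-2, 1, 4, 1, 0)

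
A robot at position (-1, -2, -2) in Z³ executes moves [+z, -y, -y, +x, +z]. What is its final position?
(0, -4, 0)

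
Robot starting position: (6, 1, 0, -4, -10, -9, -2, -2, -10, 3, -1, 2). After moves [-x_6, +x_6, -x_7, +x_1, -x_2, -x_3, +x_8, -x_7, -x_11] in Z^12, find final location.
(7, 0, -1, -4, -10, -9, -4, -1, -10, 3, -2, 2)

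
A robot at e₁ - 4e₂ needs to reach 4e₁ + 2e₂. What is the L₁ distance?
9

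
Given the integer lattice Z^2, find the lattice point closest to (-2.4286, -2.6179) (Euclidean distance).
(-2, -3)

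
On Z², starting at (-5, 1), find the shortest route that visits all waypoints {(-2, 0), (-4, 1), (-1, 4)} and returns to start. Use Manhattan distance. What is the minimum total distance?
16
(one optimal route: (-5, 1) → (-2, 0) → (-1, 4) → (-4, 1) → (-5, 1))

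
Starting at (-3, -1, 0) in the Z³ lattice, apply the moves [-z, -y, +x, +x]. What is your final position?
(-1, -2, -1)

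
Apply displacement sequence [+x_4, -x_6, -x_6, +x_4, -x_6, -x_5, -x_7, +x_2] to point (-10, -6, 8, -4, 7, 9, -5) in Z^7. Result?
(-10, -5, 8, -2, 6, 6, -6)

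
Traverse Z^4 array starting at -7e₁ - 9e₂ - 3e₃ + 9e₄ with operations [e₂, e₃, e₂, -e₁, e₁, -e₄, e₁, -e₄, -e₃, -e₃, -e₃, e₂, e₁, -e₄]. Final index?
(-5, -6, -5, 6)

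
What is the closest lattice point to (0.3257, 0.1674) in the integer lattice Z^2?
(0, 0)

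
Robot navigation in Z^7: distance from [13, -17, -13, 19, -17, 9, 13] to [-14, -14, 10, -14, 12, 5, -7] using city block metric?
139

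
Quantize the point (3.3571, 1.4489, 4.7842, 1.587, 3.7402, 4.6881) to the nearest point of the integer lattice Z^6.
(3, 1, 5, 2, 4, 5)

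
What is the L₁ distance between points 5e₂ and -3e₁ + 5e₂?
3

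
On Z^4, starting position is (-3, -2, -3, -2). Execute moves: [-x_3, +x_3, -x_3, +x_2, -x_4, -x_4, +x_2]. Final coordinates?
(-3, 0, -4, -4)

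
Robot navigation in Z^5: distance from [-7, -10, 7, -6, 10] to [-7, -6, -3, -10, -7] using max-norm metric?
17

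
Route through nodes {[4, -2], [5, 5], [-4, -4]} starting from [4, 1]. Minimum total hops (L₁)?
23
(one optimal route: (4, 1) → (5, 5) → (4, -2) → (-4, -4))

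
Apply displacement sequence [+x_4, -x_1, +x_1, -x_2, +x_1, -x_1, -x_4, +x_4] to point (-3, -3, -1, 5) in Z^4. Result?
(-3, -4, -1, 6)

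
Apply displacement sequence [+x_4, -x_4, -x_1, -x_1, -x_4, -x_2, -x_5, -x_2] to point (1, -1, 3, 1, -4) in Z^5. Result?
(-1, -3, 3, 0, -5)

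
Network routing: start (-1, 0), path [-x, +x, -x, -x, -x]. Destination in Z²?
(-4, 0)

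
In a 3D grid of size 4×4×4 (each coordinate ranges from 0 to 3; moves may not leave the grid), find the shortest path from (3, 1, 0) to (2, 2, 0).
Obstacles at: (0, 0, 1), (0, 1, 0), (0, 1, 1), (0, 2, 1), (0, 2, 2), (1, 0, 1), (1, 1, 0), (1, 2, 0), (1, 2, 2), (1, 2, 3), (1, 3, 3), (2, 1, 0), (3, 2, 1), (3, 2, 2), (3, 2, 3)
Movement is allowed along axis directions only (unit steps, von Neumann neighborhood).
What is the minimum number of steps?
2
(one shortest path: (3, 1, 0) → (3, 2, 0) → (2, 2, 0))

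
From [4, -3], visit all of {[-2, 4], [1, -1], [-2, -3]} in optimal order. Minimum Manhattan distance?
17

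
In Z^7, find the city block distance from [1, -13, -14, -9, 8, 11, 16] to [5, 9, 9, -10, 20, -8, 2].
95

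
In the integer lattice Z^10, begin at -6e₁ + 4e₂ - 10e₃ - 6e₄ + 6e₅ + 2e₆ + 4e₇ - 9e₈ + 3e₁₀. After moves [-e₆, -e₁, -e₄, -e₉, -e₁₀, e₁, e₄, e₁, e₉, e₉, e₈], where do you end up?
(-5, 4, -10, -6, 6, 1, 4, -8, 1, 2)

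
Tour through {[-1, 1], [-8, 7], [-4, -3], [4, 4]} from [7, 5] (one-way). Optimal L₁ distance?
33
(one optimal route: (7, 5) → (4, 4) → (-1, 1) → (-4, -3) → (-8, 7))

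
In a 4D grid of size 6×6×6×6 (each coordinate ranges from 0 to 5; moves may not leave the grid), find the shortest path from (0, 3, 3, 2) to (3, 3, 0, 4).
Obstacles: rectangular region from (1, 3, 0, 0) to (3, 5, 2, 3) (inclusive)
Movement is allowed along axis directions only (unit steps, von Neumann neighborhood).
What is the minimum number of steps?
8
(one shortest path: (0, 3, 3, 2) → (1, 3, 3, 2) → (2, 3, 3, 2) → (3, 3, 3, 2) → (3, 3, 3, 3) → (3, 3, 3, 4) → (3, 3, 2, 4) → (3, 3, 1, 4) → (3, 3, 0, 4))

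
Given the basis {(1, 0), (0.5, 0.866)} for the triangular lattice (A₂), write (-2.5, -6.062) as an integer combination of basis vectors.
b₁ - 7b₂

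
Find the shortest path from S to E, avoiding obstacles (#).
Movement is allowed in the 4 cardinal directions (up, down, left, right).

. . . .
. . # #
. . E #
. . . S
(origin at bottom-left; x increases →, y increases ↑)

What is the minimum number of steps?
2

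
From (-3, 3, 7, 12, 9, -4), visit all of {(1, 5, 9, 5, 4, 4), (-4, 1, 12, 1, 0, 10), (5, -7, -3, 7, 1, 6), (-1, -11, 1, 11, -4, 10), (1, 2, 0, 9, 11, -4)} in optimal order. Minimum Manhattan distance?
141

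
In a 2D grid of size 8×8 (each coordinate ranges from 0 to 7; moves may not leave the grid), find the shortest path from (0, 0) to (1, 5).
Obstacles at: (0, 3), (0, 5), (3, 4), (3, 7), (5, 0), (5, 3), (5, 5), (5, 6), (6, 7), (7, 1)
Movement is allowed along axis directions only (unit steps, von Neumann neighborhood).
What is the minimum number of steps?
6
(one shortest path: (0, 0) → (1, 0) → (1, 1) → (1, 2) → (1, 3) → (1, 4) → (1, 5))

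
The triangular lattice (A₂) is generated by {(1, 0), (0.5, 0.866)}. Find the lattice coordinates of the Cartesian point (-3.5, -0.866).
-3b₁ - b₂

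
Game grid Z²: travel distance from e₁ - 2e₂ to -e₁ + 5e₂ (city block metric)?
9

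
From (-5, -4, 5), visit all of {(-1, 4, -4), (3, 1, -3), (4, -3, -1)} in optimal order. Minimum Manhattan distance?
31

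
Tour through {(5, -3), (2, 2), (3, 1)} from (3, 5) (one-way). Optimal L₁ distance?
12
(one optimal route: (3, 5) → (2, 2) → (3, 1) → (5, -3))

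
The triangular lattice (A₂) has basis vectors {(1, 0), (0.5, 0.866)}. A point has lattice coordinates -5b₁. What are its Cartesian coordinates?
(-5, 0)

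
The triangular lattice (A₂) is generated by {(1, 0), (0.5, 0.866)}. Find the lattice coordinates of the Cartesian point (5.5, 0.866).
5b₁ + b₂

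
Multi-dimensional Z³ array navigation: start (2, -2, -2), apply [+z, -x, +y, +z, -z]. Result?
(1, -1, -1)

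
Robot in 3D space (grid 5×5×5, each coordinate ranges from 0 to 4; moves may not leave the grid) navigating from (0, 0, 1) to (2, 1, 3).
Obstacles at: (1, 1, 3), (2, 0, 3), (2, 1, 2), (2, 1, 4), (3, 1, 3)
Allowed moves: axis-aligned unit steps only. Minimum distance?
7
(one shortest path: (0, 0, 1) → (1, 0, 1) → (2, 0, 1) → (2, 1, 1) → (2, 2, 1) → (2, 2, 2) → (2, 2, 3) → (2, 1, 3))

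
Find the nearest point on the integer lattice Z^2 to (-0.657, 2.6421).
(-1, 3)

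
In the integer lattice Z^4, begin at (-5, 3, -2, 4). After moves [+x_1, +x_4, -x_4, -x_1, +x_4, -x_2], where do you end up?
(-5, 2, -2, 5)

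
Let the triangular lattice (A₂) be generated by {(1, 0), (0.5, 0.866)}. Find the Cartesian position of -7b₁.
(-7, 0)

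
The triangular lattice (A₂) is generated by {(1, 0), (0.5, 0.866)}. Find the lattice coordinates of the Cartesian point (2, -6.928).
6b₁ - 8b₂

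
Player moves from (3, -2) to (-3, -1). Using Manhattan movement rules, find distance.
7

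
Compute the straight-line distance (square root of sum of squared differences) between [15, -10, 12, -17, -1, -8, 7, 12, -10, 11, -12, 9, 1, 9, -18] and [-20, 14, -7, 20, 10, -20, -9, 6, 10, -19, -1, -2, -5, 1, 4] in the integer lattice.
78.8289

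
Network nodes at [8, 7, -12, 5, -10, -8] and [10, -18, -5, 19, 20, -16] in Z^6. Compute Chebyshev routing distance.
30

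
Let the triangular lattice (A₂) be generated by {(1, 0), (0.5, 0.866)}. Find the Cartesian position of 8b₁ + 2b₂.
(9, 1.732)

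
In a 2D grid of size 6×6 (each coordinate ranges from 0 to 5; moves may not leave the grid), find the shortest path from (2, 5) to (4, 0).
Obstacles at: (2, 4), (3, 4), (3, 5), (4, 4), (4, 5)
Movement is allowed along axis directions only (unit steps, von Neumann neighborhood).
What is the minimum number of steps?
9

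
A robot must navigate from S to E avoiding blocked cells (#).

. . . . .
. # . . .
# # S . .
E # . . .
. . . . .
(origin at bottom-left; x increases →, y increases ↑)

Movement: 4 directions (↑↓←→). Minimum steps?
5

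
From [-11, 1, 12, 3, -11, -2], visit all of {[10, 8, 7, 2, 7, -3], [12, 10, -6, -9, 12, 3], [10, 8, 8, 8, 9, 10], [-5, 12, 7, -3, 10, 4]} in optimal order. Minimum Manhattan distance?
154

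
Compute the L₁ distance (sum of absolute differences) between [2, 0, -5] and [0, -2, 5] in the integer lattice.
14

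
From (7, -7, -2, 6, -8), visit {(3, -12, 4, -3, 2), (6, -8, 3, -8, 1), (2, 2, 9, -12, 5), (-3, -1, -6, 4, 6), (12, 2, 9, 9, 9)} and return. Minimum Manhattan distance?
188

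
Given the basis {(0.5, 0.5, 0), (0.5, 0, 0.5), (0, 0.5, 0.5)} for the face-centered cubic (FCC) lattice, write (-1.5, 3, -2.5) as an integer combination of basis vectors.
4b₁ - 7b₂ + 2b₃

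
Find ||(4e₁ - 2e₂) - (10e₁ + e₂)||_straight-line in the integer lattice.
6.7082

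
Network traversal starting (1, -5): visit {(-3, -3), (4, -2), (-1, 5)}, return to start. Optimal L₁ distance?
34
(one optimal route: (1, -5) → (-3, -3) → (-1, 5) → (4, -2) → (1, -5))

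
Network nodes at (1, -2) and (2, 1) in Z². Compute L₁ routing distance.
4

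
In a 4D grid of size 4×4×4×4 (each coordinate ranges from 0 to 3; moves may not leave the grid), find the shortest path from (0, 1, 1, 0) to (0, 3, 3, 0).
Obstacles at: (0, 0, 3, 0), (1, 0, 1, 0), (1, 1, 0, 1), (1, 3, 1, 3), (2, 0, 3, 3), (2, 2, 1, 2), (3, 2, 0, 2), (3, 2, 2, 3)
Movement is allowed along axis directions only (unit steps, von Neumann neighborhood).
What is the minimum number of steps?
4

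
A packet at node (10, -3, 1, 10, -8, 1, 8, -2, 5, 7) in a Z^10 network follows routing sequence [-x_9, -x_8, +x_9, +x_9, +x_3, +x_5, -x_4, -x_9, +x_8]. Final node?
(10, -3, 2, 9, -7, 1, 8, -2, 5, 7)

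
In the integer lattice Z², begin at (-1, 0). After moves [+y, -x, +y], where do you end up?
(-2, 2)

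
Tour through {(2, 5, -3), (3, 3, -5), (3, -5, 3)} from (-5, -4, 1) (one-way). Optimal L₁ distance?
32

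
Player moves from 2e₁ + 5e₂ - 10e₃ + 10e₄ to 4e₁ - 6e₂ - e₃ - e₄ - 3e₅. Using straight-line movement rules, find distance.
18.3303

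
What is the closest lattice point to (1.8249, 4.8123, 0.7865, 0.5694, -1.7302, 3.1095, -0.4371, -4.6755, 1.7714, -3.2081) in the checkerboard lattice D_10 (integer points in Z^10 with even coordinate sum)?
(2, 5, 1, 1, -2, 3, 0, -5, 2, -3)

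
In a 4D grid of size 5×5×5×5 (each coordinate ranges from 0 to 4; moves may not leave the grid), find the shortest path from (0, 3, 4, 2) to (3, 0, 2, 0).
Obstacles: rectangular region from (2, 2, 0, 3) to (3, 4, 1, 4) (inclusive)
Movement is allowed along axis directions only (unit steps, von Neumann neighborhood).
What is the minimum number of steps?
10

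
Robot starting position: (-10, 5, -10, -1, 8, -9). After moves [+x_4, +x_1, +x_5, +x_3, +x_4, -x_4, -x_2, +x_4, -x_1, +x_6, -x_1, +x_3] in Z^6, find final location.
(-11, 4, -8, 1, 9, -8)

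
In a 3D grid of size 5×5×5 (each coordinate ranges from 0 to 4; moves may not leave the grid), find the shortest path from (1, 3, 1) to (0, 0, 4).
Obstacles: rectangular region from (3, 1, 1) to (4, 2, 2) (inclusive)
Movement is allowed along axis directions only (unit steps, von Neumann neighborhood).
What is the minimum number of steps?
7
(one shortest path: (1, 3, 1) → (0, 3, 1) → (0, 2, 1) → (0, 1, 1) → (0, 0, 1) → (0, 0, 2) → (0, 0, 3) → (0, 0, 4))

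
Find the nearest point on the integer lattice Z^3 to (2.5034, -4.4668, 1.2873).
(3, -4, 1)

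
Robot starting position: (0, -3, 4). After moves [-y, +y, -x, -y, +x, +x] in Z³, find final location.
(1, -4, 4)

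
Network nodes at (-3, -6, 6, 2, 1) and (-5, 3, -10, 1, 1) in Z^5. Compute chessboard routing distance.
16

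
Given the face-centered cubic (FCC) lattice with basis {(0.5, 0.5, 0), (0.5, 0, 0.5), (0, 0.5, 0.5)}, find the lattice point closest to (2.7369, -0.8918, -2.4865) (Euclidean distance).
(2.5, -1, -2.5)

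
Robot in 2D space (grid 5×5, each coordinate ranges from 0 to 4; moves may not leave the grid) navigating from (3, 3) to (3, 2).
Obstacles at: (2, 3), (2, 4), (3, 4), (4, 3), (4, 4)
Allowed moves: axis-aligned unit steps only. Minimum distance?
1
(one shortest path: (3, 3) → (3, 2))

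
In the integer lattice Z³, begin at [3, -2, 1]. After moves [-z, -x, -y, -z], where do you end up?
(2, -3, -1)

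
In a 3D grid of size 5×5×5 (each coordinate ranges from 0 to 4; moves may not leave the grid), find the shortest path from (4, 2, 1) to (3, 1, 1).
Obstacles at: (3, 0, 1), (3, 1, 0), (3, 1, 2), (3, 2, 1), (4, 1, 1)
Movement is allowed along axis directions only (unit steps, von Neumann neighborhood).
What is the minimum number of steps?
6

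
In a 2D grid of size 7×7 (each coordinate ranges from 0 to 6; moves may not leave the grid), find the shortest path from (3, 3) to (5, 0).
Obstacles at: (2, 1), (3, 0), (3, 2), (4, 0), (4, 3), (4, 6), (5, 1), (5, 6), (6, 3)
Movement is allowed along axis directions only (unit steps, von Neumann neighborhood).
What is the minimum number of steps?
9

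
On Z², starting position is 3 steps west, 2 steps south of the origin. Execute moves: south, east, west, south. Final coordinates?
(-3, -4)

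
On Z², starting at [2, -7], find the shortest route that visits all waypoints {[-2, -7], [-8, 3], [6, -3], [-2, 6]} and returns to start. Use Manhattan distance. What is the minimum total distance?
54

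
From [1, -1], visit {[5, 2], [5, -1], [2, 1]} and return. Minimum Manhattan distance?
14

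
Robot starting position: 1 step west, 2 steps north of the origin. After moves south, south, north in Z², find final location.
(-1, 1)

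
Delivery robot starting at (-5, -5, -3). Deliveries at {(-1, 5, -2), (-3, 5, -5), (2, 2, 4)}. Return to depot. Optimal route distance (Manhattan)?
52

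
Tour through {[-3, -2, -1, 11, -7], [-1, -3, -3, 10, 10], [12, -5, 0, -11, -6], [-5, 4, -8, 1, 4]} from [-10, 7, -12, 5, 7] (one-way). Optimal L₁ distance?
115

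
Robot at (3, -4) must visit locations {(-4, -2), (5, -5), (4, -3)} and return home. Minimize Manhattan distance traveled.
24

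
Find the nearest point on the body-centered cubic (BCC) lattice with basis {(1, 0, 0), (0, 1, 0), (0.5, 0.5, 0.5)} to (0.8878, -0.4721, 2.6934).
(0.5, -0.5, 2.5)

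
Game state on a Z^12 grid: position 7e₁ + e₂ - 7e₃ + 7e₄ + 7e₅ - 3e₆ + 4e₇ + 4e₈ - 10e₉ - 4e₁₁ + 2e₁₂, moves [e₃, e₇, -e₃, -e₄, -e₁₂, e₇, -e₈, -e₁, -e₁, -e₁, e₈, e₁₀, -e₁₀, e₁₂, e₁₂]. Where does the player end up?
(4, 1, -7, 6, 7, -3, 6, 4, -10, 0, -4, 3)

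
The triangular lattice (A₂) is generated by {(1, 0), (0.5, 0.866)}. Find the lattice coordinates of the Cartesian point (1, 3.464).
-b₁ + 4b₂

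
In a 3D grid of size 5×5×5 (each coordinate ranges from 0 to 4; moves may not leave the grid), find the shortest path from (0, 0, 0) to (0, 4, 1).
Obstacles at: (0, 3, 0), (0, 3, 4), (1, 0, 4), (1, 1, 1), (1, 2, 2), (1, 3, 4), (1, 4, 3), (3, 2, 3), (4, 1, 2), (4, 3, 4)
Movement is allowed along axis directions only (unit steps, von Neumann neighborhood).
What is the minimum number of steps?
5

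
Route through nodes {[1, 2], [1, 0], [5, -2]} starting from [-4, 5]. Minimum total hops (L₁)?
16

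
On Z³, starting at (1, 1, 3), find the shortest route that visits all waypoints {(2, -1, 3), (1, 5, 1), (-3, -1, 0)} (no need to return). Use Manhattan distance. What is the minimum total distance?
22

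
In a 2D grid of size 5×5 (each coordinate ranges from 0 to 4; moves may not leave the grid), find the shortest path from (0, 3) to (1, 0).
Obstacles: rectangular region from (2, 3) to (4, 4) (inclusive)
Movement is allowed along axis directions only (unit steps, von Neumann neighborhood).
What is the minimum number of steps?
4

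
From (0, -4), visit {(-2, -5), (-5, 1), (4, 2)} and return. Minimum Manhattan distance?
32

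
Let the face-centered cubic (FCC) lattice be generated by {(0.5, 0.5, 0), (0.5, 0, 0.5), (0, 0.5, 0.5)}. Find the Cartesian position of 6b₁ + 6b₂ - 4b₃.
(6, 1, 1)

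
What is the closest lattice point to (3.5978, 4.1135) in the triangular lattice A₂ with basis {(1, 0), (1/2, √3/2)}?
(3.5, 4.33)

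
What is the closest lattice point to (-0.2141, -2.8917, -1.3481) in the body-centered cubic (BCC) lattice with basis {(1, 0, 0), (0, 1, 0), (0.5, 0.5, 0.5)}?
(0, -3, -1)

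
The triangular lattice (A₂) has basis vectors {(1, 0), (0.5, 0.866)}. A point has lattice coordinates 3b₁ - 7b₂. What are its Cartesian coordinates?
(-0.5, -6.062)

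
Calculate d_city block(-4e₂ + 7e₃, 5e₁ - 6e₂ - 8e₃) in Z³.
22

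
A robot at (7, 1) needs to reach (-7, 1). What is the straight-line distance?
14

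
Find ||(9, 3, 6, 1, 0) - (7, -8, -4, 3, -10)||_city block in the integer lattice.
35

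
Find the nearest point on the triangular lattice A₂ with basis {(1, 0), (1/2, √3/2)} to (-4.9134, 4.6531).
(-4.5, 4.33)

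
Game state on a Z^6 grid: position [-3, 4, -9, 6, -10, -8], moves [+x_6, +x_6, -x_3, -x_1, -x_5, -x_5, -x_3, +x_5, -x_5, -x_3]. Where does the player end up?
(-4, 4, -12, 6, -12, -6)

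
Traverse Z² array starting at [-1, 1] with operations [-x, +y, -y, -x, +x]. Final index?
(-2, 1)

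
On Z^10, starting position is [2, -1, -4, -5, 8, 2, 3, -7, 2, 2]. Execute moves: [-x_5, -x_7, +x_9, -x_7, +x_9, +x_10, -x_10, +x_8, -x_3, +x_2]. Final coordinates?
(2, 0, -5, -5, 7, 2, 1, -6, 4, 2)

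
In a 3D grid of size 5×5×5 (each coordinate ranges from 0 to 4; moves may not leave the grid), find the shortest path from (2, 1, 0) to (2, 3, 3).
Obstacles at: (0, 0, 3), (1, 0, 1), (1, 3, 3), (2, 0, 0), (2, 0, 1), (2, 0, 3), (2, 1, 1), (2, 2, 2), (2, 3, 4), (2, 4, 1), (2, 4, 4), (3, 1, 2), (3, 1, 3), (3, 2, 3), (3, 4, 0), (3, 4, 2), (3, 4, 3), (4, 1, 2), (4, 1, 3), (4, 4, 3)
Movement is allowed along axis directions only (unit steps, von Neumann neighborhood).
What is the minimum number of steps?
5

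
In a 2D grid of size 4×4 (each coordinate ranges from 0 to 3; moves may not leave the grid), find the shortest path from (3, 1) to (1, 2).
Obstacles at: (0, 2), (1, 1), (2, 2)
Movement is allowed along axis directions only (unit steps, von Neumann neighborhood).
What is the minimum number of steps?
5
(one shortest path: (3, 1) → (3, 2) → (3, 3) → (2, 3) → (1, 3) → (1, 2))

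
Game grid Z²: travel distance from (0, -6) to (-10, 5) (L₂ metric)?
14.8661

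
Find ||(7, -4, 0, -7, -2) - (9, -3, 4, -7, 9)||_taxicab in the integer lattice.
18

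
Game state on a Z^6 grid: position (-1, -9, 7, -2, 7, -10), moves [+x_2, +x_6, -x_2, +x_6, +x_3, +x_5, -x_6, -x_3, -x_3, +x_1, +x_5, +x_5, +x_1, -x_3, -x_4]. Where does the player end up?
(1, -9, 5, -3, 10, -9)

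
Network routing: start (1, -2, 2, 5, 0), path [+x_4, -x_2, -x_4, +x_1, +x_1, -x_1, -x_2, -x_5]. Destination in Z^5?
(2, -4, 2, 5, -1)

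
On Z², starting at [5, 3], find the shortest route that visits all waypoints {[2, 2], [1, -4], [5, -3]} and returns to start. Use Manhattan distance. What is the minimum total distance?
22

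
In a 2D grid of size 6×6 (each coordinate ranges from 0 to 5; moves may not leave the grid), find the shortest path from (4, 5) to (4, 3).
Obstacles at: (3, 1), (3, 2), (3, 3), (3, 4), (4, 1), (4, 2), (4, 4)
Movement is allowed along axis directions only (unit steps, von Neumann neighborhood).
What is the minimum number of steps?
4
(one shortest path: (4, 5) → (5, 5) → (5, 4) → (5, 3) → (4, 3))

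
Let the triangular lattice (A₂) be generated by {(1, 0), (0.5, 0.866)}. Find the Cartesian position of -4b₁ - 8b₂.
(-8, -6.928)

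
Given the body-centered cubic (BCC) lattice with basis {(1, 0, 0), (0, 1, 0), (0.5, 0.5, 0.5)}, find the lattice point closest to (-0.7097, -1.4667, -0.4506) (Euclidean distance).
(-0.5, -1.5, -0.5)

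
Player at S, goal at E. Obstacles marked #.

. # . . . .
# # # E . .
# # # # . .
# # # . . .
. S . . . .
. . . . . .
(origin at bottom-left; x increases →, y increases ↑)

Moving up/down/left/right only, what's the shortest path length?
7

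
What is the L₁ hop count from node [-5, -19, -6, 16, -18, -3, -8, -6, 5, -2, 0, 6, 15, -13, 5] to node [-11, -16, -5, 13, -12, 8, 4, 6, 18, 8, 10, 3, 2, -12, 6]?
105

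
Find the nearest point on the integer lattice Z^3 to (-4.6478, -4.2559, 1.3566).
(-5, -4, 1)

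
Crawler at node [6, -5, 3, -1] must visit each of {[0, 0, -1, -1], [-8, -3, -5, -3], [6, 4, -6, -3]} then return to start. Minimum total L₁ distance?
74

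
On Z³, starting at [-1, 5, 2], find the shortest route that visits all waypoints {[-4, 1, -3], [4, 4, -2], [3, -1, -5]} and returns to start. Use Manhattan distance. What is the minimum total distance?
42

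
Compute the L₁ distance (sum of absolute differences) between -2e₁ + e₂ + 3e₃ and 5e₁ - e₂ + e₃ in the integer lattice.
11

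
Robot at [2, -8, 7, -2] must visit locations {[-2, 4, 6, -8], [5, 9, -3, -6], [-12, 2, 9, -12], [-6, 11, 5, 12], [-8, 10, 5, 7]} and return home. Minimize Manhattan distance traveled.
158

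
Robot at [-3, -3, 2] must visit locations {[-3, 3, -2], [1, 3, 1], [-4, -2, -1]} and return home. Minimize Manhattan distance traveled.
30
(one optimal route: (-3, -3, 2) → (1, 3, 1) → (-3, 3, -2) → (-4, -2, -1) → (-3, -3, 2))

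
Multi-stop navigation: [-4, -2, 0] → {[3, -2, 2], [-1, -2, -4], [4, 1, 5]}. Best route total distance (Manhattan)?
24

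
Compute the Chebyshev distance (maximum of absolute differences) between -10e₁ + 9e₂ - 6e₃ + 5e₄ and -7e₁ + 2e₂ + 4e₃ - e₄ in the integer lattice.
10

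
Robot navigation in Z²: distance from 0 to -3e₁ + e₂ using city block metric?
4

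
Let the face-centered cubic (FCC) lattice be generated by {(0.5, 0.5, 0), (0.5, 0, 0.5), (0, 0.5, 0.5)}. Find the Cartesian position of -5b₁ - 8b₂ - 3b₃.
(-6.5, -4, -5.5)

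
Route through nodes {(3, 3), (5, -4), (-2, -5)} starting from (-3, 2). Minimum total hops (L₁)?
24
(one optimal route: (-3, 2) → (3, 3) → (5, -4) → (-2, -5))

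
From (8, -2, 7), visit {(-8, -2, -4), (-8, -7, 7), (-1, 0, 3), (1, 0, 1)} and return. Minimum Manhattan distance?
72
(one optimal route: (8, -2, 7) → (-8, -7, 7) → (-8, -2, -4) → (-1, 0, 3) → (1, 0, 1) → (8, -2, 7))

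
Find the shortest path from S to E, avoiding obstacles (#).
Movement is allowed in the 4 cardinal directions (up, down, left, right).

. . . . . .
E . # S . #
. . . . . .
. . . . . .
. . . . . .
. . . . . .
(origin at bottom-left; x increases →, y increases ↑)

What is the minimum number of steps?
5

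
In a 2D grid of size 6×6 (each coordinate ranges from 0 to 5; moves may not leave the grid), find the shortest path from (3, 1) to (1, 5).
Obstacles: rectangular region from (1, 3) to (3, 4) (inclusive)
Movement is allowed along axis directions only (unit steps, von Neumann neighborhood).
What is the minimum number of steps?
8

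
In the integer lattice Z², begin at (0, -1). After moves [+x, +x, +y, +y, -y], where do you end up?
(2, 0)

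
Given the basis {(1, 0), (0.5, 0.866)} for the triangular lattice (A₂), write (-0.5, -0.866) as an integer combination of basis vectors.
-b₂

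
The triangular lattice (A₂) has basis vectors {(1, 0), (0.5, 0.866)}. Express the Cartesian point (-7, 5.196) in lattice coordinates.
-10b₁ + 6b₂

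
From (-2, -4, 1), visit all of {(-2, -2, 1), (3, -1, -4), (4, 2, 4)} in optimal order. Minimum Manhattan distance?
25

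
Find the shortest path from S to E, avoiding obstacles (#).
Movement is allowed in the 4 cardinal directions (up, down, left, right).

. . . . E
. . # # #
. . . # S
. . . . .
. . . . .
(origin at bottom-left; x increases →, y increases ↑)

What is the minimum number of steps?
10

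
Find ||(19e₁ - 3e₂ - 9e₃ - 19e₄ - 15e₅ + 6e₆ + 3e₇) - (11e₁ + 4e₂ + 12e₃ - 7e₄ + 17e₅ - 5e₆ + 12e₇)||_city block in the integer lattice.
100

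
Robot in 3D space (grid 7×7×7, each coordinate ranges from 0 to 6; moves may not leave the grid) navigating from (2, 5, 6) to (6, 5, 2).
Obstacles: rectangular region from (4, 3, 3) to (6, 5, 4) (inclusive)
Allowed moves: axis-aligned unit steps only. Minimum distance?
8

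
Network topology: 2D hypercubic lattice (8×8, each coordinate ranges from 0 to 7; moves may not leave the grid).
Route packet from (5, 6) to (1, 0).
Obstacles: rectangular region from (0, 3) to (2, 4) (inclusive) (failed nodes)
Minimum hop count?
10
(one shortest path: (5, 6) → (4, 6) → (3, 6) → (3, 5) → (3, 4) → (3, 3) → (3, 2) → (2, 2) → (1, 2) → (1, 1) → (1, 0))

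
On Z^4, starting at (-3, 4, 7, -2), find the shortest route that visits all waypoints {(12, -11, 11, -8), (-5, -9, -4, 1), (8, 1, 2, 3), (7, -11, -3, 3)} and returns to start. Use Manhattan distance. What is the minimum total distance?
136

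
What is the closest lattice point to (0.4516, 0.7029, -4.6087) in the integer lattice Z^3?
(0, 1, -5)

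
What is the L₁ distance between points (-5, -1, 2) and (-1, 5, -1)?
13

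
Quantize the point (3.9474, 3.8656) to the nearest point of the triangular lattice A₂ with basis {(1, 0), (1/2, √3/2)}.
(4, 3.464)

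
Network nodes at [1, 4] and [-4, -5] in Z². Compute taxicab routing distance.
14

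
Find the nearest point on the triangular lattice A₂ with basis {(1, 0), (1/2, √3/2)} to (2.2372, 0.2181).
(2, 0)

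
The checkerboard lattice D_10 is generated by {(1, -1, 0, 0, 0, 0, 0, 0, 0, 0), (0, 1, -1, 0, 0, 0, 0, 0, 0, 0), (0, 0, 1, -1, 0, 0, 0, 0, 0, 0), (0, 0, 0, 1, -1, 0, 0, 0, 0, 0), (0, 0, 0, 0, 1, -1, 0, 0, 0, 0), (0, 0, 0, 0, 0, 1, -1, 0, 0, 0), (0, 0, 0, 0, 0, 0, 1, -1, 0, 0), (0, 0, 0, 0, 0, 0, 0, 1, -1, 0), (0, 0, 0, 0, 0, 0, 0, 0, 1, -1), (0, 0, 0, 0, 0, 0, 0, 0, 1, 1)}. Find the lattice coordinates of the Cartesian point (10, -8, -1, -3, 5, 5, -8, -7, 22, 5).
10b₁ + 2b₂ + b₃ - 2b₄ + 3b₅ + 8b₆ - 7b₈ + 5b₉ + 10b₁₀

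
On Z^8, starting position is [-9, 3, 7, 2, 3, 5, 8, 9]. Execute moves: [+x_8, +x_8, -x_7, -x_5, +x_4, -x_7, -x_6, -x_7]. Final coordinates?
(-9, 3, 7, 3, 2, 4, 5, 11)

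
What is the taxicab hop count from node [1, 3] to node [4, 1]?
5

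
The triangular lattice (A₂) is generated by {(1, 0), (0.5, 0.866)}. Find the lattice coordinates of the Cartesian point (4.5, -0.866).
5b₁ - b₂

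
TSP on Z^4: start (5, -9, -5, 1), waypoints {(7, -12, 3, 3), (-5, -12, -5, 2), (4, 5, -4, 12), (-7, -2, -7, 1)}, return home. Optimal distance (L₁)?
110
(one optimal route: (5, -9, -5, 1) → (7, -12, 3, 3) → (-5, -12, -5, 2) → (-7, -2, -7, 1) → (4, 5, -4, 12) → (5, -9, -5, 1))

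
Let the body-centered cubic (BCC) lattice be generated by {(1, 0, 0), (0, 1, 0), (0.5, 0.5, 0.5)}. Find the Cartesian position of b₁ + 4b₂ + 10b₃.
(6, 9, 5)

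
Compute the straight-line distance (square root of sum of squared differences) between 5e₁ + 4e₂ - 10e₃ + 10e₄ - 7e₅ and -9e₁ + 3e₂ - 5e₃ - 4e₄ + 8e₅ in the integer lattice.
25.3574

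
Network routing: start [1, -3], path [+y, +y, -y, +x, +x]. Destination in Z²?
(3, -2)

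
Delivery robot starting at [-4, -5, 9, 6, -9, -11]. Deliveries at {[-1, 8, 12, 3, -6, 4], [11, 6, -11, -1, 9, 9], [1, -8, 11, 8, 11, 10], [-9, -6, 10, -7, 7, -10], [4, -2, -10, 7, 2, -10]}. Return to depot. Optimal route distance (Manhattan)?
288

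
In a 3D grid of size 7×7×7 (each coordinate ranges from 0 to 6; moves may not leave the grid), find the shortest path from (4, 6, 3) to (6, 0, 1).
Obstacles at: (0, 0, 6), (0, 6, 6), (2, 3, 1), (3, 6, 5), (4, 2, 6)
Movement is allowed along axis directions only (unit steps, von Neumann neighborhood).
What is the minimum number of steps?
10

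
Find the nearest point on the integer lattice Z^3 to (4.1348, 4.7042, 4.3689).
(4, 5, 4)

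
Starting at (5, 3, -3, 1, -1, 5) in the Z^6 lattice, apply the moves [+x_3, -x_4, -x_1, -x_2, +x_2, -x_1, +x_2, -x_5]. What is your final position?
(3, 4, -2, 0, -2, 5)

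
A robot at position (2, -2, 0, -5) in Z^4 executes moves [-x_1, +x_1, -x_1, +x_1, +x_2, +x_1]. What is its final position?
(3, -1, 0, -5)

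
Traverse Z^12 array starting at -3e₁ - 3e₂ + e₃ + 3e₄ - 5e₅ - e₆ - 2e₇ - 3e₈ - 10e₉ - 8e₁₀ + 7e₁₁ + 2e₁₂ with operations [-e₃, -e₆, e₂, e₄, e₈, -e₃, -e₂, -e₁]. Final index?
(-4, -3, -1, 4, -5, -2, -2, -2, -10, -8, 7, 2)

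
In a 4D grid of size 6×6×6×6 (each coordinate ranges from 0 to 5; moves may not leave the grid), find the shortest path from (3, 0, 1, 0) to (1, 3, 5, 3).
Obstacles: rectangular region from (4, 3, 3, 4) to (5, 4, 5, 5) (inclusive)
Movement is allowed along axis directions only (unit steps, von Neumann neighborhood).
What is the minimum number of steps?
12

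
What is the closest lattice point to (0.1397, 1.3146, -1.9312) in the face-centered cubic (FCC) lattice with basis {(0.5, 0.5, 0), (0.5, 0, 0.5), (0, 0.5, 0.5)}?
(0, 1, -2)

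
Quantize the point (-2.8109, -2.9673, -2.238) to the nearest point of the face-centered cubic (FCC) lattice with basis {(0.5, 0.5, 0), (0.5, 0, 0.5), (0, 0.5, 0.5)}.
(-3, -3, -2)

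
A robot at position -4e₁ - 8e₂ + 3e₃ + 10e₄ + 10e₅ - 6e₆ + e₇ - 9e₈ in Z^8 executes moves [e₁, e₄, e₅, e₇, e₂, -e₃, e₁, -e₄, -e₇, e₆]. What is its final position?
(-2, -7, 2, 10, 11, -5, 1, -9)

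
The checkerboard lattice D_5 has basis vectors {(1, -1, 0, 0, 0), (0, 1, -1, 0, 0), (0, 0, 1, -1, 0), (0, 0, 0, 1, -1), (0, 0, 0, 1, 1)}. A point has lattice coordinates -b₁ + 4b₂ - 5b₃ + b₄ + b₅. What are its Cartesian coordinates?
(-1, 5, -9, 7, 0)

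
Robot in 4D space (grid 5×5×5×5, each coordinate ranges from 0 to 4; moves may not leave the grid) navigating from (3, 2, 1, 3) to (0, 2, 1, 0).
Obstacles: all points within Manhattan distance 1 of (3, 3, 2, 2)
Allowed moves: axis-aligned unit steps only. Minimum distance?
6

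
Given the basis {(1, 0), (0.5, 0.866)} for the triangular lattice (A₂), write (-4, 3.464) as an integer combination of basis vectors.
-6b₁ + 4b₂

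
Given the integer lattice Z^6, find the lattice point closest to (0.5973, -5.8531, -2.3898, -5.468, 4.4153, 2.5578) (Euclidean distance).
(1, -6, -2, -5, 4, 3)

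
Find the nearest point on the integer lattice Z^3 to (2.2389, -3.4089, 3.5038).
(2, -3, 4)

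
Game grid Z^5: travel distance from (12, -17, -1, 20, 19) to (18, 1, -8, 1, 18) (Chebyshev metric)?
19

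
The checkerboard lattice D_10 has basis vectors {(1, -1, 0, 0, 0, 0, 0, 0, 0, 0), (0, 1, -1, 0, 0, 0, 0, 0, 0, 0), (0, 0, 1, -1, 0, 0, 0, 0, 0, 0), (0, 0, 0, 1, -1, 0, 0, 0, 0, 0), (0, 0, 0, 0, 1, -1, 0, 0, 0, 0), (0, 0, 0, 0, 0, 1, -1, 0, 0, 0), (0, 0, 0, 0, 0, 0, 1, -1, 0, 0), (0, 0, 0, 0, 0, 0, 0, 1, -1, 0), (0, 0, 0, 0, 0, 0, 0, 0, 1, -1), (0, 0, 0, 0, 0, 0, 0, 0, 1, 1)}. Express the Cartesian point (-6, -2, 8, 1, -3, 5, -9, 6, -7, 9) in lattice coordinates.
-6b₁ - 8b₂ + b₄ - 2b₅ + 3b₆ - 6b₇ - 8b₉ + b₁₀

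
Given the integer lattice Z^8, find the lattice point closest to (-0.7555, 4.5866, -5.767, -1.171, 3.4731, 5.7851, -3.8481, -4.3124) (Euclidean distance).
(-1, 5, -6, -1, 3, 6, -4, -4)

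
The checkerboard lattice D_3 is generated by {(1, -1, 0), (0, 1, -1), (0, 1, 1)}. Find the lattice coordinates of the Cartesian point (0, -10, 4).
-7b₂ - 3b₃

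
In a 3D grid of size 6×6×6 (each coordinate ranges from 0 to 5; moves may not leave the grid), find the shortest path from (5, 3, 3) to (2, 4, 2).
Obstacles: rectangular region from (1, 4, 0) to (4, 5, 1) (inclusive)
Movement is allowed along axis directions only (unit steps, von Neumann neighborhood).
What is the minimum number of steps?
5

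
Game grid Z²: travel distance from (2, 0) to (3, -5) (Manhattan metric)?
6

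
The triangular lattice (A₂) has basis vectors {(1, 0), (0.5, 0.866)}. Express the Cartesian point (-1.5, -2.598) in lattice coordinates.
-3b₂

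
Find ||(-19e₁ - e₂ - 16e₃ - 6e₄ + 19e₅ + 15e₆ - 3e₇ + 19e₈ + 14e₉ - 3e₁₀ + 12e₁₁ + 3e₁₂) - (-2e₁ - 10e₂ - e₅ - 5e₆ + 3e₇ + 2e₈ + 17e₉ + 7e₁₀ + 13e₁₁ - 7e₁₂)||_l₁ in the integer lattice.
135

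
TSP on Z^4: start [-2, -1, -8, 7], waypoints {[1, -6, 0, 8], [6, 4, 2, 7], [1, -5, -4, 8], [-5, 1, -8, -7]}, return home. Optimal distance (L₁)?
92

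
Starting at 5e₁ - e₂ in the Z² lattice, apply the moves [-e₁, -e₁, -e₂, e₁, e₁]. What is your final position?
(5, -2)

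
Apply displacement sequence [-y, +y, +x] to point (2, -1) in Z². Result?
(3, -1)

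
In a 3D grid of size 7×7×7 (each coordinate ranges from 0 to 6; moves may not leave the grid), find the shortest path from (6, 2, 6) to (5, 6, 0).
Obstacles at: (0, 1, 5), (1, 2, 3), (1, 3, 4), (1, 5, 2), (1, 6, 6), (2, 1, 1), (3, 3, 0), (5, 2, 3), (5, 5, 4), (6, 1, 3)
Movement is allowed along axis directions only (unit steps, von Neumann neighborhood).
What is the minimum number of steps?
11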